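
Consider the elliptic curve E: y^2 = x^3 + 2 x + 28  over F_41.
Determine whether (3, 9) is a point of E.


Check whether y^2 = x^3 + 2 x + 28 (mod 41) for (x, y) = (3, 9).
LHS: y^2 = 9^2 mod 41 = 40
RHS: x^3 + 2 x + 28 = 3^3 + 2*3 + 28 mod 41 = 20
LHS != RHS

No, not on the curve


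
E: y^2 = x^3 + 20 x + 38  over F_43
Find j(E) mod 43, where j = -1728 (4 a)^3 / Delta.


Delta = -16(4 a^3 + 27 b^2) mod 43 = 37
-1728 * (4 a)^3 = -1728 * (4*20)^3 mod 43 = 8
j = 8 * 37^(-1) mod 43 = 13

j = 13 (mod 43)


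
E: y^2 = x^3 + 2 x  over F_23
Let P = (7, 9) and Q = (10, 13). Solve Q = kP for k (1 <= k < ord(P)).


Enumerate multiples of P until we hit Q = (10, 13):
  1P = (7, 9)
  2P = (12, 2)
  3P = (17, 5)
  4P = (1, 7)
  5P = (10, 13)
Match found at i = 5.

k = 5


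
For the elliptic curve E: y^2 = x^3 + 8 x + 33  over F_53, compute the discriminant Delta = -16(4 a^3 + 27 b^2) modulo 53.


4 a^3 + 27 b^2 = 4*8^3 + 27*33^2 = 2048 + 29403 = 31451
Delta = -16 * (31451) = -503216
Delta mod 53 = 19

Delta = 19 (mod 53)


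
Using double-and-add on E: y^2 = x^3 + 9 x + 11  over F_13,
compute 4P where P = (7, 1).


k = 4 = 100_2 (binary, LSB first: 001)
Double-and-add from P = (7, 1):
  bit 0 = 0: acc unchanged = O
  bit 1 = 0: acc unchanged = O
  bit 2 = 1: acc = O + (12, 1) = (12, 1)

4P = (12, 1)


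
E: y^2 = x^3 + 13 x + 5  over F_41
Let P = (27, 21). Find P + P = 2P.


Doubling: s = (3 x1^2 + a) / (2 y1)
s = (3*27^2 + 13) / (2*21) mod 41 = 27
x3 = s^2 - 2 x1 mod 41 = 27^2 - 2*27 = 19
y3 = s (x1 - x3) - y1 mod 41 = 27 * (27 - 19) - 21 = 31

2P = (19, 31)


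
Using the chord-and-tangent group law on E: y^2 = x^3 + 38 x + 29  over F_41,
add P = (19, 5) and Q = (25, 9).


P != Q, so use the chord formula.
s = (y2 - y1) / (x2 - x1) = (4) / (6) mod 41 = 28
x3 = s^2 - x1 - x2 mod 41 = 28^2 - 19 - 25 = 2
y3 = s (x1 - x3) - y1 mod 41 = 28 * (19 - 2) - 5 = 20

P + Q = (2, 20)


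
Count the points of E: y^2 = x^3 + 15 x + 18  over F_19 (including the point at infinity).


For each x in F_19, count y with y^2 = x^3 + 15 x + 18 mod 19:
  x = 4: RHS = 9, y in [3, 16]  -> 2 point(s)
  x = 5: RHS = 9, y in [3, 16]  -> 2 point(s)
  x = 6: RHS = 1, y in [1, 18]  -> 2 point(s)
  x = 8: RHS = 4, y in [2, 17]  -> 2 point(s)
  x = 10: RHS = 9, y in [3, 16]  -> 2 point(s)
  x = 12: RHS = 7, y in [8, 11]  -> 2 point(s)
  x = 13: RHS = 16, y in [4, 15]  -> 2 point(s)
Affine points: 14. Add the point at infinity: total = 15.

#E(F_19) = 15


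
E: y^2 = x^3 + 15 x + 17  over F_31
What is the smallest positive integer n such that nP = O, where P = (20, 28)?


Compute successive multiples of P until we hit O:
  1P = (20, 28)
  2P = (23, 6)
  3P = (28, 10)
  4P = (21, 13)
  5P = (29, 14)
  6P = (7, 0)
  7P = (29, 17)
  8P = (21, 18)
  ... (continuing to 12P)
  12P = O

ord(P) = 12


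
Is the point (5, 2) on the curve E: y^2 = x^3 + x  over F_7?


Check whether y^2 = x^3 + 1 x + 0 (mod 7) for (x, y) = (5, 2).
LHS: y^2 = 2^2 mod 7 = 4
RHS: x^3 + 1 x + 0 = 5^3 + 1*5 + 0 mod 7 = 4
LHS = RHS

Yes, on the curve


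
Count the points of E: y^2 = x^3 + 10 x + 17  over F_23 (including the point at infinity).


For each x in F_23, count y with y^2 = x^3 + 10 x + 17 mod 23:
  x = 4: RHS = 6, y in [11, 12]  -> 2 point(s)
  x = 5: RHS = 8, y in [10, 13]  -> 2 point(s)
  x = 7: RHS = 16, y in [4, 19]  -> 2 point(s)
  x = 9: RHS = 8, y in [10, 13]  -> 2 point(s)
  x = 10: RHS = 13, y in [6, 17]  -> 2 point(s)
  x = 11: RHS = 9, y in [3, 20]  -> 2 point(s)
  x = 12: RHS = 2, y in [5, 18]  -> 2 point(s)
  x = 14: RHS = 3, y in [7, 16]  -> 2 point(s)
  x = 15: RHS = 0, y in [0]  -> 1 point(s)
  x = 16: RHS = 18, y in [8, 15]  -> 2 point(s)
  x = 18: RHS = 3, y in [7, 16]  -> 2 point(s)
  x = 20: RHS = 6, y in [11, 12]  -> 2 point(s)
  x = 21: RHS = 12, y in [9, 14]  -> 2 point(s)
  x = 22: RHS = 6, y in [11, 12]  -> 2 point(s)
Affine points: 27. Add the point at infinity: total = 28.

#E(F_23) = 28


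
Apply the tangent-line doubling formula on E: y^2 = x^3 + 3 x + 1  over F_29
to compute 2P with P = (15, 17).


Doubling: s = (3 x1^2 + a) / (2 y1)
s = (3*15^2 + 3) / (2*17) mod 29 = 8
x3 = s^2 - 2 x1 mod 29 = 8^2 - 2*15 = 5
y3 = s (x1 - x3) - y1 mod 29 = 8 * (15 - 5) - 17 = 5

2P = (5, 5)


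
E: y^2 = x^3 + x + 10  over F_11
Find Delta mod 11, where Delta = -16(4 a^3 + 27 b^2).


4 a^3 + 27 b^2 = 4*1^3 + 27*10^2 = 4 + 2700 = 2704
Delta = -16 * (2704) = -43264
Delta mod 11 = 10

Delta = 10 (mod 11)


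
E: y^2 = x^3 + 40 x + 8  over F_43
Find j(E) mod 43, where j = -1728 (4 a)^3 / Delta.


Delta = -16(4 a^3 + 27 b^2) mod 43 = 9
-1728 * (4 a)^3 = -1728 * (4*40)^3 mod 43 = 21
j = 21 * 9^(-1) mod 43 = 31

j = 31 (mod 43)


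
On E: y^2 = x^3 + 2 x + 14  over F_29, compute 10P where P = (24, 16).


k = 10 = 1010_2 (binary, LSB first: 0101)
Double-and-add from P = (24, 16):
  bit 0 = 0: acc unchanged = O
  bit 1 = 1: acc = O + (5, 27) = (5, 27)
  bit 2 = 0: acc unchanged = (5, 27)
  bit 3 = 1: acc = (5, 27) + (9, 23) = (16, 13)

10P = (16, 13)


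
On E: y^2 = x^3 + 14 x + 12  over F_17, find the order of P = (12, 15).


Compute successive multiples of P until we hit O:
  1P = (12, 15)
  2P = (11, 1)
  3P = (3, 9)
  4P = (10, 9)
  5P = (4, 9)
  6P = (9, 0)
  7P = (4, 8)
  8P = (10, 8)
  ... (continuing to 12P)
  12P = O

ord(P) = 12


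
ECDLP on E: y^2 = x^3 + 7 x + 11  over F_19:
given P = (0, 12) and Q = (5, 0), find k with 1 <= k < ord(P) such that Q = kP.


Enumerate multiples of P until we hit Q = (5, 0):
  1P = (0, 12)
  2P = (5, 0)
Match found at i = 2.

k = 2


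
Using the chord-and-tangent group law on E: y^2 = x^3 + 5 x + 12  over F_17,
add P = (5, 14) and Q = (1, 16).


P != Q, so use the chord formula.
s = (y2 - y1) / (x2 - x1) = (2) / (13) mod 17 = 8
x3 = s^2 - x1 - x2 mod 17 = 8^2 - 5 - 1 = 7
y3 = s (x1 - x3) - y1 mod 17 = 8 * (5 - 7) - 14 = 4

P + Q = (7, 4)


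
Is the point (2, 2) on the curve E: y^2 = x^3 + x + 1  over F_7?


Check whether y^2 = x^3 + 1 x + 1 (mod 7) for (x, y) = (2, 2).
LHS: y^2 = 2^2 mod 7 = 4
RHS: x^3 + 1 x + 1 = 2^3 + 1*2 + 1 mod 7 = 4
LHS = RHS

Yes, on the curve


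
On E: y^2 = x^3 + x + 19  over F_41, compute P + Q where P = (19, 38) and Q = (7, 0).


P != Q, so use the chord formula.
s = (y2 - y1) / (x2 - x1) = (3) / (29) mod 41 = 10
x3 = s^2 - x1 - x2 mod 41 = 10^2 - 19 - 7 = 33
y3 = s (x1 - x3) - y1 mod 41 = 10 * (19 - 33) - 38 = 27

P + Q = (33, 27)


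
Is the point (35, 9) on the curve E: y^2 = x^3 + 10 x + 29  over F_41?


Check whether y^2 = x^3 + 10 x + 29 (mod 41) for (x, y) = (35, 9).
LHS: y^2 = 9^2 mod 41 = 40
RHS: x^3 + 10 x + 29 = 35^3 + 10*35 + 29 mod 41 = 40
LHS = RHS

Yes, on the curve


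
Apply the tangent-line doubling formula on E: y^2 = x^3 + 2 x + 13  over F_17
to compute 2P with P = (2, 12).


Doubling: s = (3 x1^2 + a) / (2 y1)
s = (3*2^2 + 2) / (2*12) mod 17 = 2
x3 = s^2 - 2 x1 mod 17 = 2^2 - 2*2 = 0
y3 = s (x1 - x3) - y1 mod 17 = 2 * (2 - 0) - 12 = 9

2P = (0, 9)


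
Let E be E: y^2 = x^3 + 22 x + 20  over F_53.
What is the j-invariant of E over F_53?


Delta = -16(4 a^3 + 27 b^2) mod 53 = 35
-1728 * (4 a)^3 = -1728 * (4*22)^3 mod 53 = 11
j = 11 * 35^(-1) mod 53 = 20

j = 20 (mod 53)


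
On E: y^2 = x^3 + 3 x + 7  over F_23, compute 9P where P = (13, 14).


k = 9 = 1001_2 (binary, LSB first: 1001)
Double-and-add from P = (13, 14):
  bit 0 = 1: acc = O + (13, 14) = (13, 14)
  bit 1 = 0: acc unchanged = (13, 14)
  bit 2 = 0: acc unchanged = (13, 14)
  bit 3 = 1: acc = (13, 14) + (5, 3) = (13, 9)

9P = (13, 9)


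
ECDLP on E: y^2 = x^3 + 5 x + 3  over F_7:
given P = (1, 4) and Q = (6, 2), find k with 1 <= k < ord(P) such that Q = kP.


Enumerate multiples of P until we hit Q = (6, 2):
  1P = (1, 4)
  2P = (6, 5)
  3P = (2, 0)
  4P = (6, 2)
Match found at i = 4.

k = 4


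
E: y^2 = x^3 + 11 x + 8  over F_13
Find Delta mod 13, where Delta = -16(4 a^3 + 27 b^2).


4 a^3 + 27 b^2 = 4*11^3 + 27*8^2 = 5324 + 1728 = 7052
Delta = -16 * (7052) = -112832
Delta mod 13 = 8

Delta = 8 (mod 13)


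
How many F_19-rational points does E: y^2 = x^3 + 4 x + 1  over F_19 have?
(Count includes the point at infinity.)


For each x in F_19, count y with y^2 = x^3 + 4 x + 1 mod 19:
  x = 0: RHS = 1, y in [1, 18]  -> 2 point(s)
  x = 1: RHS = 6, y in [5, 14]  -> 2 point(s)
  x = 2: RHS = 17, y in [6, 13]  -> 2 point(s)
  x = 4: RHS = 5, y in [9, 10]  -> 2 point(s)
  x = 7: RHS = 11, y in [7, 12]  -> 2 point(s)
  x = 9: RHS = 6, y in [5, 14]  -> 2 point(s)
  x = 15: RHS = 16, y in [4, 15]  -> 2 point(s)
  x = 16: RHS = 0, y in [0]  -> 1 point(s)
  x = 17: RHS = 4, y in [2, 17]  -> 2 point(s)
Affine points: 17. Add the point at infinity: total = 18.

#E(F_19) = 18


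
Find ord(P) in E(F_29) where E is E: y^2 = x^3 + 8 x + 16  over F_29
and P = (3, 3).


Compute successive multiples of P until we hit O:
  1P = (3, 3)
  2P = (24, 5)
  3P = (22, 9)
  4P = (9, 18)
  5P = (16, 8)
  6P = (5, 23)
  7P = (5, 6)
  8P = (16, 21)
  ... (continuing to 13P)
  13P = O

ord(P) = 13


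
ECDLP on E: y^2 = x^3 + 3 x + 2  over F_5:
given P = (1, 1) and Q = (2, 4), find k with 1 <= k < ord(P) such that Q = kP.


Enumerate multiples of P until we hit Q = (2, 4):
  1P = (1, 1)
  2P = (2, 1)
  3P = (2, 4)
Match found at i = 3.

k = 3


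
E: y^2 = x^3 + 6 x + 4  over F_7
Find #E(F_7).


For each x in F_7, count y with y^2 = x^3 + 6 x + 4 mod 7:
  x = 0: RHS = 4, y in [2, 5]  -> 2 point(s)
  x = 1: RHS = 4, y in [2, 5]  -> 2 point(s)
  x = 3: RHS = 0, y in [0]  -> 1 point(s)
  x = 4: RHS = 1, y in [1, 6]  -> 2 point(s)
  x = 6: RHS = 4, y in [2, 5]  -> 2 point(s)
Affine points: 9. Add the point at infinity: total = 10.

#E(F_7) = 10


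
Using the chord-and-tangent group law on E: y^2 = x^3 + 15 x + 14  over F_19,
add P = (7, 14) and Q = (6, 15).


P != Q, so use the chord formula.
s = (y2 - y1) / (x2 - x1) = (1) / (18) mod 19 = 18
x3 = s^2 - x1 - x2 mod 19 = 18^2 - 7 - 6 = 7
y3 = s (x1 - x3) - y1 mod 19 = 18 * (7 - 7) - 14 = 5

P + Q = (7, 5)


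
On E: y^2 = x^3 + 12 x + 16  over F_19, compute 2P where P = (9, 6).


Doubling: s = (3 x1^2 + a) / (2 y1)
s = (3*9^2 + 12) / (2*6) mod 19 = 7
x3 = s^2 - 2 x1 mod 19 = 7^2 - 2*9 = 12
y3 = s (x1 - x3) - y1 mod 19 = 7 * (9 - 12) - 6 = 11

2P = (12, 11)


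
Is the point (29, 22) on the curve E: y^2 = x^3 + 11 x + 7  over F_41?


Check whether y^2 = x^3 + 11 x + 7 (mod 41) for (x, y) = (29, 22).
LHS: y^2 = 22^2 mod 41 = 33
RHS: x^3 + 11 x + 7 = 29^3 + 11*29 + 7 mod 41 = 33
LHS = RHS

Yes, on the curve


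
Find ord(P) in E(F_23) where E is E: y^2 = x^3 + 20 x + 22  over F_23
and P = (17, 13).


Compute successive multiples of P until we hit O:
  1P = (17, 13)
  2P = (18, 21)
  3P = (6, 6)
  4P = (12, 9)
  5P = (2, 22)
  6P = (20, 21)
  7P = (11, 3)
  8P = (8, 2)
  ... (continuing to 25P)
  25P = O

ord(P) = 25


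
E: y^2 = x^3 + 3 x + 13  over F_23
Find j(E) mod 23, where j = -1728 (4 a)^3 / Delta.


Delta = -16(4 a^3 + 27 b^2) mod 23 = 14
-1728 * (4 a)^3 = -1728 * (4*3)^3 mod 23 = 14
j = 14 * 14^(-1) mod 23 = 1

j = 1 (mod 23)


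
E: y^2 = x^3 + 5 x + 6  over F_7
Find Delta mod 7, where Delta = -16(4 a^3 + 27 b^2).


4 a^3 + 27 b^2 = 4*5^3 + 27*6^2 = 500 + 972 = 1472
Delta = -16 * (1472) = -23552
Delta mod 7 = 3

Delta = 3 (mod 7)


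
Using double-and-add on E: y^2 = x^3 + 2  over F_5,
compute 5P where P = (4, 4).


k = 5 = 101_2 (binary, LSB first: 101)
Double-and-add from P = (4, 4):
  bit 0 = 1: acc = O + (4, 4) = (4, 4)
  bit 1 = 0: acc unchanged = (4, 4)
  bit 2 = 1: acc = (4, 4) + (3, 3) = (4, 1)

5P = (4, 1)


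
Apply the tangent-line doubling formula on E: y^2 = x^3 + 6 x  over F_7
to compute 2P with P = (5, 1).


Doubling: s = (3 x1^2 + a) / (2 y1)
s = (3*5^2 + 6) / (2*1) mod 7 = 2
x3 = s^2 - 2 x1 mod 7 = 2^2 - 2*5 = 1
y3 = s (x1 - x3) - y1 mod 7 = 2 * (5 - 1) - 1 = 0

2P = (1, 0)


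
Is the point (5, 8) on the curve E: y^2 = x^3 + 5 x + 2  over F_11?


Check whether y^2 = x^3 + 5 x + 2 (mod 11) for (x, y) = (5, 8).
LHS: y^2 = 8^2 mod 11 = 9
RHS: x^3 + 5 x + 2 = 5^3 + 5*5 + 2 mod 11 = 9
LHS = RHS

Yes, on the curve


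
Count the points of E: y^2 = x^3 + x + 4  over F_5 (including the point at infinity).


For each x in F_5, count y with y^2 = x^3 + 1 x + 4 mod 5:
  x = 0: RHS = 4, y in [2, 3]  -> 2 point(s)
  x = 1: RHS = 1, y in [1, 4]  -> 2 point(s)
  x = 2: RHS = 4, y in [2, 3]  -> 2 point(s)
  x = 3: RHS = 4, y in [2, 3]  -> 2 point(s)
Affine points: 8. Add the point at infinity: total = 9.

#E(F_5) = 9


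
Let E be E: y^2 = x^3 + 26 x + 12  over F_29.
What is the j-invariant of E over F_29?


Delta = -16(4 a^3 + 27 b^2) mod 29 = 14
-1728 * (4 a)^3 = -1728 * (4*26)^3 mod 29 = 28
j = 28 * 14^(-1) mod 29 = 2

j = 2 (mod 29)


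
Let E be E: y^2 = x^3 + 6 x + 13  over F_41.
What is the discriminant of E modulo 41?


4 a^3 + 27 b^2 = 4*6^3 + 27*13^2 = 864 + 4563 = 5427
Delta = -16 * (5427) = -86832
Delta mod 41 = 6

Delta = 6 (mod 41)


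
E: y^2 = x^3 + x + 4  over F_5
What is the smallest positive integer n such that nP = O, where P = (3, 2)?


Compute successive multiples of P until we hit O:
  1P = (3, 2)
  2P = (3, 3)
  3P = O

ord(P) = 3


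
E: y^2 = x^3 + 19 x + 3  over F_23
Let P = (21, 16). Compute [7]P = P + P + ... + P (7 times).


k = 7 = 111_2 (binary, LSB first: 111)
Double-and-add from P = (21, 16):
  bit 0 = 1: acc = O + (21, 16) = (21, 16)
  bit 1 = 1: acc = (21, 16) + (17, 8) = (12, 2)
  bit 2 = 1: acc = (12, 2) + (14, 0) = (21, 7)

7P = (21, 7)


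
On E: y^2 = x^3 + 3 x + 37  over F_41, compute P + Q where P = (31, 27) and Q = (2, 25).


P != Q, so use the chord formula.
s = (y2 - y1) / (x2 - x1) = (39) / (12) mod 41 = 34
x3 = s^2 - x1 - x2 mod 41 = 34^2 - 31 - 2 = 16
y3 = s (x1 - x3) - y1 mod 41 = 34 * (31 - 16) - 27 = 32

P + Q = (16, 32)


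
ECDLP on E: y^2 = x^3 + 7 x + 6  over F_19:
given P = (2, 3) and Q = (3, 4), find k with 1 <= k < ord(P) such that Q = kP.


Enumerate multiples of P until we hit Q = (3, 4):
  1P = (2, 3)
  2P = (15, 16)
  3P = (3, 15)
  4P = (6, 6)
  5P = (8, 2)
  6P = (18, 6)
  7P = (0, 14)
  8P = (14, 6)
  9P = (9, 0)
  10P = (14, 13)
  11P = (0, 5)
  12P = (18, 13)
  13P = (8, 17)
  14P = (6, 13)
  15P = (3, 4)
Match found at i = 15.

k = 15


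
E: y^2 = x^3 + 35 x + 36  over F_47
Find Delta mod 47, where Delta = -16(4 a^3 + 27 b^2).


4 a^3 + 27 b^2 = 4*35^3 + 27*36^2 = 171500 + 34992 = 206492
Delta = -16 * (206492) = -3303872
Delta mod 47 = 40

Delta = 40 (mod 47)


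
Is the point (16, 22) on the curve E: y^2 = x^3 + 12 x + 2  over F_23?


Check whether y^2 = x^3 + 12 x + 2 (mod 23) for (x, y) = (16, 22).
LHS: y^2 = 22^2 mod 23 = 1
RHS: x^3 + 12 x + 2 = 16^3 + 12*16 + 2 mod 23 = 12
LHS != RHS

No, not on the curve


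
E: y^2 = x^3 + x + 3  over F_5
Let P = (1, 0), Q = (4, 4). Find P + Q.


P != Q, so use the chord formula.
s = (y2 - y1) / (x2 - x1) = (4) / (3) mod 5 = 3
x3 = s^2 - x1 - x2 mod 5 = 3^2 - 1 - 4 = 4
y3 = s (x1 - x3) - y1 mod 5 = 3 * (1 - 4) - 0 = 1

P + Q = (4, 1)


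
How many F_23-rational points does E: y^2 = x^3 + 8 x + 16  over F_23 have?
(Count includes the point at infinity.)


For each x in F_23, count y with y^2 = x^3 + 8 x + 16 mod 23:
  x = 0: RHS = 16, y in [4, 19]  -> 2 point(s)
  x = 1: RHS = 2, y in [5, 18]  -> 2 point(s)
  x = 6: RHS = 4, y in [2, 21]  -> 2 point(s)
  x = 7: RHS = 1, y in [1, 22]  -> 2 point(s)
  x = 9: RHS = 12, y in [9, 14]  -> 2 point(s)
  x = 11: RHS = 9, y in [3, 20]  -> 2 point(s)
  x = 12: RHS = 0, y in [0]  -> 1 point(s)
  x = 16: RHS = 8, y in [10, 13]  -> 2 point(s)
  x = 18: RHS = 12, y in [9, 14]  -> 2 point(s)
  x = 19: RHS = 12, y in [9, 14]  -> 2 point(s)
Affine points: 19. Add the point at infinity: total = 20.

#E(F_23) = 20


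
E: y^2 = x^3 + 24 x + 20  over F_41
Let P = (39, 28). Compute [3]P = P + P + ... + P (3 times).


k = 3 = 11_2 (binary, LSB first: 11)
Double-and-add from P = (39, 28):
  bit 0 = 1: acc = O + (39, 28) = (39, 28)
  bit 1 = 1: acc = (39, 28) + (36, 12) = (40, 35)

3P = (40, 35)


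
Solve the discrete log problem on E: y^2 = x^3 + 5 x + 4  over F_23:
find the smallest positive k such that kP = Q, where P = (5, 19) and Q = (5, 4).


Enumerate multiples of P until we hit Q = (5, 4):
  1P = (5, 19)
  2P = (21, 3)
  3P = (21, 20)
  4P = (5, 4)
Match found at i = 4.

k = 4


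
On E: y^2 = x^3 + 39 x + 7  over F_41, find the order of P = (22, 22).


Compute successive multiples of P until we hit O:
  1P = (22, 22)
  2P = (22, 19)
  3P = O

ord(P) = 3


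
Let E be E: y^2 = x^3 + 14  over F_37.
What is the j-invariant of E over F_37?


Delta = -16(4 a^3 + 27 b^2) mod 37 = 21
-1728 * (4 a)^3 = -1728 * (4*0)^3 mod 37 = 0
j = 0 * 21^(-1) mod 37 = 0

j = 0 (mod 37)


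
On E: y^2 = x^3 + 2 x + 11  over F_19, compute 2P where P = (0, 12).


Doubling: s = (3 x1^2 + a) / (2 y1)
s = (3*0^2 + 2) / (2*12) mod 19 = 8
x3 = s^2 - 2 x1 mod 19 = 8^2 - 2*0 = 7
y3 = s (x1 - x3) - y1 mod 19 = 8 * (0 - 7) - 12 = 8

2P = (7, 8)


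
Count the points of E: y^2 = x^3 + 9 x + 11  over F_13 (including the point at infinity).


For each x in F_13, count y with y^2 = x^3 + 9 x + 11 mod 13:
  x = 3: RHS = 0, y in [0]  -> 1 point(s)
  x = 5: RHS = 12, y in [5, 8]  -> 2 point(s)
  x = 7: RHS = 1, y in [1, 12]  -> 2 point(s)
  x = 8: RHS = 10, y in [6, 7]  -> 2 point(s)
  x = 10: RHS = 9, y in [3, 10]  -> 2 point(s)
  x = 12: RHS = 1, y in [1, 12]  -> 2 point(s)
Affine points: 11. Add the point at infinity: total = 12.

#E(F_13) = 12


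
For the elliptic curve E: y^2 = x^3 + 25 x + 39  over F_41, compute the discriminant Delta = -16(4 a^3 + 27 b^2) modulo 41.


4 a^3 + 27 b^2 = 4*25^3 + 27*39^2 = 62500 + 41067 = 103567
Delta = -16 * (103567) = -1657072
Delta mod 41 = 25

Delta = 25 (mod 41)


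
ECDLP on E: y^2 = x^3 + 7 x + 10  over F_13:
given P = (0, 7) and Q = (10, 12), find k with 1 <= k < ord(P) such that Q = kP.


Enumerate multiples of P until we hit Q = (10, 12):
  1P = (0, 7)
  2P = (10, 1)
  3P = (7, 5)
  4P = (9, 3)
  5P = (5, 1)
  6P = (11, 1)
  7P = (11, 12)
  8P = (5, 12)
  9P = (9, 10)
  10P = (7, 8)
  11P = (10, 12)
Match found at i = 11.

k = 11


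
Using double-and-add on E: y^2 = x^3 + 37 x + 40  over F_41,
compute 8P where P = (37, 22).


k = 8 = 1000_2 (binary, LSB first: 0001)
Double-and-add from P = (37, 22):
  bit 0 = 0: acc unchanged = O
  bit 1 = 0: acc unchanged = O
  bit 2 = 0: acc unchanged = O
  bit 3 = 1: acc = O + (29, 0) = (29, 0)

8P = (29, 0)


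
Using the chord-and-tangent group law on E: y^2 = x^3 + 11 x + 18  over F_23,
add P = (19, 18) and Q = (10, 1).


P != Q, so use the chord formula.
s = (y2 - y1) / (x2 - x1) = (6) / (14) mod 23 = 7
x3 = s^2 - x1 - x2 mod 23 = 7^2 - 19 - 10 = 20
y3 = s (x1 - x3) - y1 mod 23 = 7 * (19 - 20) - 18 = 21

P + Q = (20, 21)


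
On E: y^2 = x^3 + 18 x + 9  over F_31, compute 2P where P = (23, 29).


Doubling: s = (3 x1^2 + a) / (2 y1)
s = (3*23^2 + 18) / (2*29) mod 31 = 25
x3 = s^2 - 2 x1 mod 31 = 25^2 - 2*23 = 21
y3 = s (x1 - x3) - y1 mod 31 = 25 * (23 - 21) - 29 = 21

2P = (21, 21)


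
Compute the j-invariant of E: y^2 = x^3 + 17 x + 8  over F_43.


Delta = -16(4 a^3 + 27 b^2) mod 43 = 28
-1728 * (4 a)^3 = -1728 * (4*17)^3 mod 43 = 1
j = 1 * 28^(-1) mod 43 = 20

j = 20 (mod 43)


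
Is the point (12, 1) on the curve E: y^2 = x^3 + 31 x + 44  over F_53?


Check whether y^2 = x^3 + 31 x + 44 (mod 53) for (x, y) = (12, 1).
LHS: y^2 = 1^2 mod 53 = 1
RHS: x^3 + 31 x + 44 = 12^3 + 31*12 + 44 mod 53 = 24
LHS != RHS

No, not on the curve


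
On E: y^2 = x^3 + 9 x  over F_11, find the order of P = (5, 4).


Compute successive multiples of P until we hit O:
  1P = (5, 4)
  2P = (4, 1)
  3P = (0, 0)
  4P = (4, 10)
  5P = (5, 7)
  6P = O

ord(P) = 6


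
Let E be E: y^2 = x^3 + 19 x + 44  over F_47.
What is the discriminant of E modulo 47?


4 a^3 + 27 b^2 = 4*19^3 + 27*44^2 = 27436 + 52272 = 79708
Delta = -16 * (79708) = -1275328
Delta mod 47 = 17

Delta = 17 (mod 47)


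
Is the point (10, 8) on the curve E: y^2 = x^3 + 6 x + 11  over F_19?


Check whether y^2 = x^3 + 6 x + 11 (mod 19) for (x, y) = (10, 8).
LHS: y^2 = 8^2 mod 19 = 7
RHS: x^3 + 6 x + 11 = 10^3 + 6*10 + 11 mod 19 = 7
LHS = RHS

Yes, on the curve


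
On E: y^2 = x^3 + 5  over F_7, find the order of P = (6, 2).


Compute successive multiples of P until we hit O:
  1P = (6, 2)
  2P = (3, 2)
  3P = (5, 5)
  4P = (5, 2)
  5P = (3, 5)
  6P = (6, 5)
  7P = O

ord(P) = 7


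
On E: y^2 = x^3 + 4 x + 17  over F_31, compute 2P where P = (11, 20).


Doubling: s = (3 x1^2 + a) / (2 y1)
s = (3*11^2 + 4) / (2*20) mod 31 = 27
x3 = s^2 - 2 x1 mod 31 = 27^2 - 2*11 = 25
y3 = s (x1 - x3) - y1 mod 31 = 27 * (11 - 25) - 20 = 5

2P = (25, 5)


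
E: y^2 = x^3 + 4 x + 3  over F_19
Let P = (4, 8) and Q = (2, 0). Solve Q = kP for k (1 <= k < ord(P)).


Enumerate multiples of P until we hit Q = (2, 0):
  1P = (4, 8)
  2P = (18, 13)
  3P = (17, 5)
  4P = (3, 2)
  5P = (10, 13)
  6P = (2, 0)
Match found at i = 6.

k = 6


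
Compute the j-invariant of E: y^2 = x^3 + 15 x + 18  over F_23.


Delta = -16(4 a^3 + 27 b^2) mod 23 = 3
-1728 * (4 a)^3 = -1728 * (4*15)^3 mod 23 = 2
j = 2 * 3^(-1) mod 23 = 16

j = 16 (mod 23)


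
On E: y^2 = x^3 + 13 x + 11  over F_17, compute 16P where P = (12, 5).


k = 16 = 10000_2 (binary, LSB first: 00001)
Double-and-add from P = (12, 5):
  bit 0 = 0: acc unchanged = O
  bit 1 = 0: acc unchanged = O
  bit 2 = 0: acc unchanged = O
  bit 3 = 0: acc unchanged = O
  bit 4 = 1: acc = O + (12, 12) = (12, 12)

16P = (12, 12)


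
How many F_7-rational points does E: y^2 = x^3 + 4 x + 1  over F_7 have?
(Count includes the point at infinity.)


For each x in F_7, count y with y^2 = x^3 + 4 x + 1 mod 7:
  x = 0: RHS = 1, y in [1, 6]  -> 2 point(s)
  x = 4: RHS = 4, y in [2, 5]  -> 2 point(s)
Affine points: 4. Add the point at infinity: total = 5.

#E(F_7) = 5


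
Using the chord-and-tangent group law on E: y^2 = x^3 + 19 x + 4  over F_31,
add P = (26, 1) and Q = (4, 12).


P != Q, so use the chord formula.
s = (y2 - y1) / (x2 - x1) = (11) / (9) mod 31 = 15
x3 = s^2 - x1 - x2 mod 31 = 15^2 - 26 - 4 = 9
y3 = s (x1 - x3) - y1 mod 31 = 15 * (26 - 9) - 1 = 6

P + Q = (9, 6)


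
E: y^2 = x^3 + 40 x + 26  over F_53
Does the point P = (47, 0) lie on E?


Check whether y^2 = x^3 + 40 x + 26 (mod 53) for (x, y) = (47, 0).
LHS: y^2 = 0^2 mod 53 = 0
RHS: x^3 + 40 x + 26 = 47^3 + 40*47 + 26 mod 53 = 47
LHS != RHS

No, not on the curve


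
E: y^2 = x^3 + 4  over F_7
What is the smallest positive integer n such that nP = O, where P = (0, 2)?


Compute successive multiples of P until we hit O:
  1P = (0, 2)
  2P = (0, 5)
  3P = O

ord(P) = 3


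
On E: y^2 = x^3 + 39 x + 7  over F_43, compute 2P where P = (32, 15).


Doubling: s = (3 x1^2 + a) / (2 y1)
s = (3*32^2 + 39) / (2*15) mod 43 = 22
x3 = s^2 - 2 x1 mod 43 = 22^2 - 2*32 = 33
y3 = s (x1 - x3) - y1 mod 43 = 22 * (32 - 33) - 15 = 6

2P = (33, 6)


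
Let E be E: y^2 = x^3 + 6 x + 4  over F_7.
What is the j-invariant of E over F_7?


Delta = -16(4 a^3 + 27 b^2) mod 7 = 5
-1728 * (4 a)^3 = -1728 * (4*6)^3 mod 7 = 6
j = 6 * 5^(-1) mod 7 = 4

j = 4 (mod 7)


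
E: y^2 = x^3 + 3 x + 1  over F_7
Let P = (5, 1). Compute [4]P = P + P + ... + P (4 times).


k = 4 = 100_2 (binary, LSB first: 001)
Double-and-add from P = (5, 1):
  bit 0 = 0: acc unchanged = O
  bit 1 = 0: acc unchanged = O
  bit 2 = 1: acc = O + (6, 5) = (6, 5)

4P = (6, 5)


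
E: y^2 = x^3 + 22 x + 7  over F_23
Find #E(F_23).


For each x in F_23, count y with y^2 = x^3 + 22 x + 7 mod 23:
  x = 2: RHS = 13, y in [6, 17]  -> 2 point(s)
  x = 3: RHS = 8, y in [10, 13]  -> 2 point(s)
  x = 5: RHS = 12, y in [9, 14]  -> 2 point(s)
  x = 10: RHS = 8, y in [10, 13]  -> 2 point(s)
  x = 11: RHS = 16, y in [4, 19]  -> 2 point(s)
  x = 13: RHS = 6, y in [11, 12]  -> 2 point(s)
  x = 14: RHS = 0, y in [0]  -> 1 point(s)
  x = 15: RHS = 9, y in [3, 20]  -> 2 point(s)
  x = 16: RHS = 16, y in [4, 19]  -> 2 point(s)
  x = 17: RHS = 4, y in [2, 21]  -> 2 point(s)
  x = 18: RHS = 2, y in [5, 18]  -> 2 point(s)
  x = 19: RHS = 16, y in [4, 19]  -> 2 point(s)
  x = 20: RHS = 6, y in [11, 12]  -> 2 point(s)
  x = 21: RHS = 1, y in [1, 22]  -> 2 point(s)
Affine points: 27. Add the point at infinity: total = 28.

#E(F_23) = 28


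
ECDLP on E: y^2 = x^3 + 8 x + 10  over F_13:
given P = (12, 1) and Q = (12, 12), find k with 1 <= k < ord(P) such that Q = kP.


Enumerate multiples of P until we hit Q = (12, 12):
  1P = (12, 1)
  2P = (3, 3)
  3P = (8, 1)
  4P = (6, 12)
  5P = (11, 8)
  6P = (0, 6)
  7P = (0, 7)
  8P = (11, 5)
  9P = (6, 1)
  10P = (8, 12)
  11P = (3, 10)
  12P = (12, 12)
Match found at i = 12.

k = 12


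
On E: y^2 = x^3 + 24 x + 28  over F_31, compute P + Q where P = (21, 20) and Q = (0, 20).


P != Q, so use the chord formula.
s = (y2 - y1) / (x2 - x1) = (0) / (10) mod 31 = 0
x3 = s^2 - x1 - x2 mod 31 = 0^2 - 21 - 0 = 10
y3 = s (x1 - x3) - y1 mod 31 = 0 * (21 - 10) - 20 = 11

P + Q = (10, 11)


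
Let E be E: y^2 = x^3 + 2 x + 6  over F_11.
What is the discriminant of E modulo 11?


4 a^3 + 27 b^2 = 4*2^3 + 27*6^2 = 32 + 972 = 1004
Delta = -16 * (1004) = -16064
Delta mod 11 = 7

Delta = 7 (mod 11)


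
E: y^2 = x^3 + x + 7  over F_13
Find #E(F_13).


For each x in F_13, count y with y^2 = x^3 + 1 x + 7 mod 13:
  x = 1: RHS = 9, y in [3, 10]  -> 2 point(s)
  x = 2: RHS = 4, y in [2, 11]  -> 2 point(s)
  x = 4: RHS = 10, y in [6, 7]  -> 2 point(s)
  x = 9: RHS = 4, y in [2, 11]  -> 2 point(s)
  x = 10: RHS = 3, y in [4, 9]  -> 2 point(s)
  x = 11: RHS = 10, y in [6, 7]  -> 2 point(s)
Affine points: 12. Add the point at infinity: total = 13.

#E(F_13) = 13


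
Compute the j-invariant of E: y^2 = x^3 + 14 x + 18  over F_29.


Delta = -16(4 a^3 + 27 b^2) mod 29 = 23
-1728 * (4 a)^3 = -1728 * (4*14)^3 mod 29 = 20
j = 20 * 23^(-1) mod 29 = 16

j = 16 (mod 29)


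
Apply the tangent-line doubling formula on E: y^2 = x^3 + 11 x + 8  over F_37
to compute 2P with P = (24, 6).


Doubling: s = (3 x1^2 + a) / (2 y1)
s = (3*24^2 + 11) / (2*6) mod 37 = 0
x3 = s^2 - 2 x1 mod 37 = 0^2 - 2*24 = 26
y3 = s (x1 - x3) - y1 mod 37 = 0 * (24 - 26) - 6 = 31

2P = (26, 31)


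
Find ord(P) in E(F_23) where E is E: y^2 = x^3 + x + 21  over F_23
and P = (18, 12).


Compute successive multiples of P until we hit O:
  1P = (18, 12)
  2P = (13, 0)
  3P = (18, 11)
  4P = O

ord(P) = 4


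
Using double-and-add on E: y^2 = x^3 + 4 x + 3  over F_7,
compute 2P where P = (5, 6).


k = 2 = 10_2 (binary, LSB first: 01)
Double-and-add from P = (5, 6):
  bit 0 = 0: acc unchanged = O
  bit 1 = 1: acc = O + (5, 1) = (5, 1)

2P = (5, 1)


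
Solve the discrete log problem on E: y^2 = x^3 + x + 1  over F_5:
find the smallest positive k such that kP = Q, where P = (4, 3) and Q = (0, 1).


Enumerate multiples of P until we hit Q = (0, 1):
  1P = (4, 3)
  2P = (3, 1)
  3P = (2, 1)
  4P = (0, 1)
Match found at i = 4.

k = 4


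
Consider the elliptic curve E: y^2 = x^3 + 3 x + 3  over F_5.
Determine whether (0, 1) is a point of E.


Check whether y^2 = x^3 + 3 x + 3 (mod 5) for (x, y) = (0, 1).
LHS: y^2 = 1^2 mod 5 = 1
RHS: x^3 + 3 x + 3 = 0^3 + 3*0 + 3 mod 5 = 3
LHS != RHS

No, not on the curve


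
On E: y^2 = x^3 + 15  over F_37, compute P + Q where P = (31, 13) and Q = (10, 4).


P != Q, so use the chord formula.
s = (y2 - y1) / (x2 - x1) = (28) / (16) mod 37 = 11
x3 = s^2 - x1 - x2 mod 37 = 11^2 - 31 - 10 = 6
y3 = s (x1 - x3) - y1 mod 37 = 11 * (31 - 6) - 13 = 3

P + Q = (6, 3)


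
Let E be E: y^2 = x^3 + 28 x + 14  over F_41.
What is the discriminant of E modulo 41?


4 a^3 + 27 b^2 = 4*28^3 + 27*14^2 = 87808 + 5292 = 93100
Delta = -16 * (93100) = -1489600
Delta mod 41 = 12

Delta = 12 (mod 41)


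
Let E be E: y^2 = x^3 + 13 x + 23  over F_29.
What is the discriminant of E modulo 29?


4 a^3 + 27 b^2 = 4*13^3 + 27*23^2 = 8788 + 14283 = 23071
Delta = -16 * (23071) = -369136
Delta mod 29 = 5

Delta = 5 (mod 29)


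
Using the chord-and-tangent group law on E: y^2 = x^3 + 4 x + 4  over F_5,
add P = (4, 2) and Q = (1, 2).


P != Q, so use the chord formula.
s = (y2 - y1) / (x2 - x1) = (0) / (2) mod 5 = 0
x3 = s^2 - x1 - x2 mod 5 = 0^2 - 4 - 1 = 0
y3 = s (x1 - x3) - y1 mod 5 = 0 * (4 - 0) - 2 = 3

P + Q = (0, 3)


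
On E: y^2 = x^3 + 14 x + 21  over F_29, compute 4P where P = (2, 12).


k = 4 = 100_2 (binary, LSB first: 001)
Double-and-add from P = (2, 12):
  bit 0 = 0: acc unchanged = O
  bit 1 = 0: acc unchanged = O
  bit 2 = 1: acc = O + (28, 21) = (28, 21)

4P = (28, 21)


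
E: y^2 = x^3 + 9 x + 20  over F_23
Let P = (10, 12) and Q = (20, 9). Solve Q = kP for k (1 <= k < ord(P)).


Enumerate multiples of P until we hit Q = (20, 9):
  1P = (10, 12)
  2P = (11, 1)
  3P = (8, 12)
  4P = (5, 11)
  5P = (20, 9)
Match found at i = 5.

k = 5


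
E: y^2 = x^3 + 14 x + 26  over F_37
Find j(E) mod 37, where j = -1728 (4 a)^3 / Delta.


Delta = -16(4 a^3 + 27 b^2) mod 37 = 32
-1728 * (4 a)^3 = -1728 * (4*14)^3 mod 37 = 6
j = 6 * 32^(-1) mod 37 = 21

j = 21 (mod 37)


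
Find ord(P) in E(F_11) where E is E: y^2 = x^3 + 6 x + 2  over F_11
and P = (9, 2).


Compute successive multiples of P until we hit O:
  1P = (9, 2)
  2P = (5, 5)
  3P = (1, 3)
  4P = (6, 10)
  5P = (8, 10)
  6P = (3, 5)
  7P = (2, 0)
  8P = (3, 6)
  ... (continuing to 14P)
  14P = O

ord(P) = 14


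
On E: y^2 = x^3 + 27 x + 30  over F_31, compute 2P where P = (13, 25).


Doubling: s = (3 x1^2 + a) / (2 y1)
s = (3*13^2 + 27) / (2*25) mod 31 = 2
x3 = s^2 - 2 x1 mod 31 = 2^2 - 2*13 = 9
y3 = s (x1 - x3) - y1 mod 31 = 2 * (13 - 9) - 25 = 14

2P = (9, 14)


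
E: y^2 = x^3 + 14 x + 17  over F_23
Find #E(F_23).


For each x in F_23, count y with y^2 = x^3 + 14 x + 17 mod 23:
  x = 1: RHS = 9, y in [3, 20]  -> 2 point(s)
  x = 6: RHS = 18, y in [8, 15]  -> 2 point(s)
  x = 12: RHS = 4, y in [2, 21]  -> 2 point(s)
  x = 13: RHS = 4, y in [2, 21]  -> 2 point(s)
  x = 14: RHS = 13, y in [6, 17]  -> 2 point(s)
  x = 16: RHS = 13, y in [6, 17]  -> 2 point(s)
  x = 17: RHS = 16, y in [4, 19]  -> 2 point(s)
  x = 18: RHS = 6, y in [11, 12]  -> 2 point(s)
  x = 19: RHS = 12, y in [9, 14]  -> 2 point(s)
  x = 21: RHS = 4, y in [2, 21]  -> 2 point(s)
  x = 22: RHS = 2, y in [5, 18]  -> 2 point(s)
Affine points: 22. Add the point at infinity: total = 23.

#E(F_23) = 23


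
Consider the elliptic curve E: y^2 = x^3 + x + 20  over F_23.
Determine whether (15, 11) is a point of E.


Check whether y^2 = x^3 + 1 x + 20 (mod 23) for (x, y) = (15, 11).
LHS: y^2 = 11^2 mod 23 = 6
RHS: x^3 + 1 x + 20 = 15^3 + 1*15 + 20 mod 23 = 6
LHS = RHS

Yes, on the curve


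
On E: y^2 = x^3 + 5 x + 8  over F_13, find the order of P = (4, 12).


Compute successive multiples of P until we hit O:
  1P = (4, 12)
  2P = (2, 0)
  3P = (4, 1)
  4P = O

ord(P) = 4


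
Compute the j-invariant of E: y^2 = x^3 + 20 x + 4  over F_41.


Delta = -16(4 a^3 + 27 b^2) mod 41 = 25
-1728 * (4 a)^3 = -1728 * (4*20)^3 mod 41 = 7
j = 7 * 25^(-1) mod 41 = 38

j = 38 (mod 41)


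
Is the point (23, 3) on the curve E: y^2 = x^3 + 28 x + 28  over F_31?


Check whether y^2 = x^3 + 28 x + 28 (mod 31) for (x, y) = (23, 3).
LHS: y^2 = 3^2 mod 31 = 9
RHS: x^3 + 28 x + 28 = 23^3 + 28*23 + 28 mod 31 = 5
LHS != RHS

No, not on the curve


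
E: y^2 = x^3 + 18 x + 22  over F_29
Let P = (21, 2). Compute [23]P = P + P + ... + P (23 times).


k = 23 = 10111_2 (binary, LSB first: 11101)
Double-and-add from P = (21, 2):
  bit 0 = 1: acc = O + (21, 2) = (21, 2)
  bit 1 = 1: acc = (21, 2) + (10, 10) = (5, 18)
  bit 2 = 1: acc = (5, 18) + (4, 10) = (26, 17)
  bit 3 = 0: acc unchanged = (26, 17)
  bit 4 = 1: acc = (26, 17) + (18, 28) = (10, 19)

23P = (10, 19)


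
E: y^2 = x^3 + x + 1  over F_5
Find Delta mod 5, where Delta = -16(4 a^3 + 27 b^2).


4 a^3 + 27 b^2 = 4*1^3 + 27*1^2 = 4 + 27 = 31
Delta = -16 * (31) = -496
Delta mod 5 = 4

Delta = 4 (mod 5)


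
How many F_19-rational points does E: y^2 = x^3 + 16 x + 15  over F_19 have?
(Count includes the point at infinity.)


For each x in F_19, count y with y^2 = x^3 + 16 x + 15 mod 19:
  x = 2: RHS = 17, y in [6, 13]  -> 2 point(s)
  x = 5: RHS = 11, y in [7, 12]  -> 2 point(s)
  x = 6: RHS = 4, y in [2, 17]  -> 2 point(s)
  x = 8: RHS = 9, y in [3, 16]  -> 2 point(s)
  x = 10: RHS = 16, y in [4, 15]  -> 2 point(s)
  x = 12: RHS = 16, y in [4, 15]  -> 2 point(s)
  x = 13: RHS = 7, y in [8, 11]  -> 2 point(s)
  x = 14: RHS = 0, y in [0]  -> 1 point(s)
  x = 15: RHS = 1, y in [1, 18]  -> 2 point(s)
  x = 16: RHS = 16, y in [4, 15]  -> 2 point(s)
  x = 18: RHS = 17, y in [6, 13]  -> 2 point(s)
Affine points: 21. Add the point at infinity: total = 22.

#E(F_19) = 22


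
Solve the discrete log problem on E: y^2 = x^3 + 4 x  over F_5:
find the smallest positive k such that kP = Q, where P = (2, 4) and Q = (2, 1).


Enumerate multiples of P until we hit Q = (2, 1):
  1P = (2, 4)
  2P = (0, 0)
  3P = (2, 1)
Match found at i = 3.

k = 3


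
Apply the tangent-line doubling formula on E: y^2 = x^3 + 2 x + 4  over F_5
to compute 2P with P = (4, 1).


Doubling: s = (3 x1^2 + a) / (2 y1)
s = (3*4^2 + 2) / (2*1) mod 5 = 0
x3 = s^2 - 2 x1 mod 5 = 0^2 - 2*4 = 2
y3 = s (x1 - x3) - y1 mod 5 = 0 * (4 - 2) - 1 = 4

2P = (2, 4)


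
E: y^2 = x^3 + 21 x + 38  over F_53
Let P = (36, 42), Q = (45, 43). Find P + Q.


P != Q, so use the chord formula.
s = (y2 - y1) / (x2 - x1) = (1) / (9) mod 53 = 6
x3 = s^2 - x1 - x2 mod 53 = 6^2 - 36 - 45 = 8
y3 = s (x1 - x3) - y1 mod 53 = 6 * (36 - 8) - 42 = 20

P + Q = (8, 20)


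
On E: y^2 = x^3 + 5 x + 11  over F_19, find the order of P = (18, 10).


Compute successive multiples of P until we hit O:
  1P = (18, 10)
  2P = (9, 5)
  3P = (16, 8)
  4P = (5, 3)
  5P = (0, 7)
  6P = (10, 4)
  7P = (7, 3)
  8P = (1, 6)
  ... (continuing to 18P)
  18P = O

ord(P) = 18


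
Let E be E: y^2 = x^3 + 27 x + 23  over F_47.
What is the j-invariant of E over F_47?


Delta = -16(4 a^3 + 27 b^2) mod 47 = 15
-1728 * (4 a)^3 = -1728 * (4*27)^3 mod 47 = 10
j = 10 * 15^(-1) mod 47 = 32

j = 32 (mod 47)


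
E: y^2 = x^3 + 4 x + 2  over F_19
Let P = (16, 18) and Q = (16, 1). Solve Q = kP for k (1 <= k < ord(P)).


Enumerate multiples of P until we hit Q = (16, 1):
  1P = (16, 18)
  2P = (4, 5)
  3P = (4, 14)
  4P = (16, 1)
Match found at i = 4.

k = 4


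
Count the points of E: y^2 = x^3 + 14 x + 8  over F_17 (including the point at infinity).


For each x in F_17, count y with y^2 = x^3 + 14 x + 8 mod 17:
  x = 0: RHS = 8, y in [5, 12]  -> 2 point(s)
  x = 3: RHS = 9, y in [3, 14]  -> 2 point(s)
  x = 4: RHS = 9, y in [3, 14]  -> 2 point(s)
  x = 5: RHS = 16, y in [4, 13]  -> 2 point(s)
  x = 6: RHS = 2, y in [6, 11]  -> 2 point(s)
  x = 9: RHS = 13, y in [8, 9]  -> 2 point(s)
  x = 10: RHS = 9, y in [3, 14]  -> 2 point(s)
  x = 12: RHS = 0, y in [0]  -> 1 point(s)
Affine points: 15. Add the point at infinity: total = 16.

#E(F_17) = 16


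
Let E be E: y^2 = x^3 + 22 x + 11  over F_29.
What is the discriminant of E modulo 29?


4 a^3 + 27 b^2 = 4*22^3 + 27*11^2 = 42592 + 3267 = 45859
Delta = -16 * (45859) = -733744
Delta mod 29 = 14

Delta = 14 (mod 29)


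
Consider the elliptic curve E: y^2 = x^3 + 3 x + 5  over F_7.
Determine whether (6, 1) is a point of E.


Check whether y^2 = x^3 + 3 x + 5 (mod 7) for (x, y) = (6, 1).
LHS: y^2 = 1^2 mod 7 = 1
RHS: x^3 + 3 x + 5 = 6^3 + 3*6 + 5 mod 7 = 1
LHS = RHS

Yes, on the curve


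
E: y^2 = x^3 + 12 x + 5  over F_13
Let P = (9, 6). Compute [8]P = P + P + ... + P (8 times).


k = 8 = 1000_2 (binary, LSB first: 0001)
Double-and-add from P = (9, 6):
  bit 0 = 0: acc unchanged = O
  bit 1 = 0: acc unchanged = O
  bit 2 = 0: acc unchanged = O
  bit 3 = 1: acc = O + (7, 9) = (7, 9)

8P = (7, 9)


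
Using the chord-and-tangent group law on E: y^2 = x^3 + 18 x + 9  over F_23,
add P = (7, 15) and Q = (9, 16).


P != Q, so use the chord formula.
s = (y2 - y1) / (x2 - x1) = (1) / (2) mod 23 = 12
x3 = s^2 - x1 - x2 mod 23 = 12^2 - 7 - 9 = 13
y3 = s (x1 - x3) - y1 mod 23 = 12 * (7 - 13) - 15 = 5

P + Q = (13, 5)


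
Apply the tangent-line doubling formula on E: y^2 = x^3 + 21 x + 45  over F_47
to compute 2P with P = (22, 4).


Doubling: s = (3 x1^2 + a) / (2 y1)
s = (3*22^2 + 21) / (2*4) mod 47 = 2
x3 = s^2 - 2 x1 mod 47 = 2^2 - 2*22 = 7
y3 = s (x1 - x3) - y1 mod 47 = 2 * (22 - 7) - 4 = 26

2P = (7, 26)


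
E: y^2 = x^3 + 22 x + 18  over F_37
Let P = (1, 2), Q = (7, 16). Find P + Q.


P != Q, so use the chord formula.
s = (y2 - y1) / (x2 - x1) = (14) / (6) mod 37 = 27
x3 = s^2 - x1 - x2 mod 37 = 27^2 - 1 - 7 = 18
y3 = s (x1 - x3) - y1 mod 37 = 27 * (1 - 18) - 2 = 20

P + Q = (18, 20)


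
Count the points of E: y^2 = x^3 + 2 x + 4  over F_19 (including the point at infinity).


For each x in F_19, count y with y^2 = x^3 + 2 x + 4 mod 19:
  x = 0: RHS = 4, y in [2, 17]  -> 2 point(s)
  x = 1: RHS = 7, y in [8, 11]  -> 2 point(s)
  x = 2: RHS = 16, y in [4, 15]  -> 2 point(s)
  x = 4: RHS = 0, y in [0]  -> 1 point(s)
  x = 5: RHS = 6, y in [5, 14]  -> 2 point(s)
  x = 6: RHS = 4, y in [2, 17]  -> 2 point(s)
  x = 7: RHS = 0, y in [0]  -> 1 point(s)
  x = 8: RHS = 0, y in [0]  -> 1 point(s)
  x = 10: RHS = 17, y in [6, 13]  -> 2 point(s)
  x = 13: RHS = 4, y in [2, 17]  -> 2 point(s)
  x = 16: RHS = 9, y in [3, 16]  -> 2 point(s)
  x = 17: RHS = 11, y in [7, 12]  -> 2 point(s)
  x = 18: RHS = 1, y in [1, 18]  -> 2 point(s)
Affine points: 23. Add the point at infinity: total = 24.

#E(F_19) = 24


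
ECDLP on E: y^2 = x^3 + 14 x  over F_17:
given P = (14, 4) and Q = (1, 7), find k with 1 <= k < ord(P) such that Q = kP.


Enumerate multiples of P until we hit Q = (1, 7):
  1P = (14, 4)
  2P = (15, 10)
  3P = (7, 4)
  4P = (13, 13)
  5P = (3, 16)
  6P = (4, 16)
  7P = (12, 14)
  8P = (16, 6)
  9P = (5, 5)
  10P = (2, 6)
  11P = (10, 1)
  12P = (1, 10)
  13P = (0, 0)
  14P = (1, 7)
Match found at i = 14.

k = 14


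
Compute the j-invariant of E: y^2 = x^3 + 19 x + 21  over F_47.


Delta = -16(4 a^3 + 27 b^2) mod 47 = 30
-1728 * (4 a)^3 = -1728 * (4*19)^3 mod 47 = 3
j = 3 * 30^(-1) mod 47 = 33

j = 33 (mod 47)


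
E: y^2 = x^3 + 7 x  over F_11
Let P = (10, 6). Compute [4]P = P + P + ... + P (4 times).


k = 4 = 100_2 (binary, LSB first: 001)
Double-and-add from P = (10, 6):
  bit 0 = 0: acc unchanged = O
  bit 1 = 0: acc unchanged = O
  bit 2 = 1: acc = O + (3, 2) = (3, 2)

4P = (3, 2)


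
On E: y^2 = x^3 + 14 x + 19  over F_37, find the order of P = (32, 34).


Compute successive multiples of P until we hit O:
  1P = (32, 34)
  2P = (7, 33)
  3P = (7, 4)
  4P = (32, 3)
  5P = O

ord(P) = 5


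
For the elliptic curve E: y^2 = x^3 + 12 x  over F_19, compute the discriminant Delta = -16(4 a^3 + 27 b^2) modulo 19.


4 a^3 + 27 b^2 = 4*12^3 + 27*0^2 = 6912 + 0 = 6912
Delta = -16 * (6912) = -110592
Delta mod 19 = 7

Delta = 7 (mod 19)


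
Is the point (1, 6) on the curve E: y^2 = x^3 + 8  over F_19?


Check whether y^2 = x^3 + 0 x + 8 (mod 19) for (x, y) = (1, 6).
LHS: y^2 = 6^2 mod 19 = 17
RHS: x^3 + 0 x + 8 = 1^3 + 0*1 + 8 mod 19 = 9
LHS != RHS

No, not on the curve


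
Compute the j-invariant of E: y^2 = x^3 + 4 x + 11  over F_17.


Delta = -16(4 a^3 + 27 b^2) mod 17 = 4
-1728 * (4 a)^3 = -1728 * (4*4)^3 mod 17 = 11
j = 11 * 4^(-1) mod 17 = 7

j = 7 (mod 17)


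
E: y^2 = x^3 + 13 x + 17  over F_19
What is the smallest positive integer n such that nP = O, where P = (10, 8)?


Compute successive multiples of P until we hit O:
  1P = (10, 8)
  2P = (8, 5)
  3P = (8, 14)
  4P = (10, 11)
  5P = O

ord(P) = 5


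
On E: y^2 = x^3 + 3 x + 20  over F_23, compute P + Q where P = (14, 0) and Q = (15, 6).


P != Q, so use the chord formula.
s = (y2 - y1) / (x2 - x1) = (6) / (1) mod 23 = 6
x3 = s^2 - x1 - x2 mod 23 = 6^2 - 14 - 15 = 7
y3 = s (x1 - x3) - y1 mod 23 = 6 * (14 - 7) - 0 = 19

P + Q = (7, 19)
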